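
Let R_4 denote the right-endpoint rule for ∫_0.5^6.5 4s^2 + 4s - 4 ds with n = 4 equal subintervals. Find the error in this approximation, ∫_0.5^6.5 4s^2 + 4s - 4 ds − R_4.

-153

Exact integral: ∫_0.5^6.5 f(s) ds = 426.
R_4 = 579.
Error = 426 − 579 = -153.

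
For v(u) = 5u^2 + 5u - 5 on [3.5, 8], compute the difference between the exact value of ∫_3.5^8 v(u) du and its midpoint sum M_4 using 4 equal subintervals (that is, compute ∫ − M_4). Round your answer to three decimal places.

2.373

Exact integral: ∫_3.5^8 v(u) du = 888.75.
M_4 ≈ 886.37695.
Error ≈ 888.75 − 886.37695 ≈ 2.373.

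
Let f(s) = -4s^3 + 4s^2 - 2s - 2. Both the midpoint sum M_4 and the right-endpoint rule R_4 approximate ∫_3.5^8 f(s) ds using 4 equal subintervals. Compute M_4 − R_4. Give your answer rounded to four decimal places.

1036.7051

M_4 ≈ -3350.337891.
R_4 = -4387.04296875.
M_4 − R_4 ≈ 1036.7051.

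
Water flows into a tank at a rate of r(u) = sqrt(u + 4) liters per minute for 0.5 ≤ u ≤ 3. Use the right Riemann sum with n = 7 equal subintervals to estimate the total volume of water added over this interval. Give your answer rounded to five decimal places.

6.07603

Δu = (3 − 0.5)/7 = 5/14.
Right endpoints: 6/7, 17/14, 11/7, 27/14, 16/7, 37/14, 3.
r(6/7) ≈ 2.20389, r(17/14) ≈ 2.28348, r(11/7) ≈ 2.36039, r(27/14) ≈ 2.43487, r(16/7) ≈ 2.50713, r(37/14) ≈ 2.57737, r(3) ≈ 2.64575.
Sum = Δu · [r(6/7) + r(17/14) + r(11/7) + ...].
Sum ≈ 6.07603.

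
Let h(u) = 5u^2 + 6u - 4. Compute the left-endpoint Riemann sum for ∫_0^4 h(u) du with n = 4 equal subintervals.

Δu = (4 − 0)/4 = 1.
Left endpoints: 0, 1, 2, 3.
h(0) = -4, h(1) = 7, h(2) = 28, h(3) = 59.
Sum = Δu · [h(0) + h(1) + h(2) + h(3)].
Sum = 90.

90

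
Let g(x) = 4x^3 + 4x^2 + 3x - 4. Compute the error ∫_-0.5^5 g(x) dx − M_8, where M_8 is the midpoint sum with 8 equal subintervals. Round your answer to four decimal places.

Exact integral: ∫_-0.5^5 g(x) dx ≈ 806.895833.
M_8 ≈ 800.180176.
Error ≈ 806.895833 − 800.180176 ≈ 6.7157.

6.7157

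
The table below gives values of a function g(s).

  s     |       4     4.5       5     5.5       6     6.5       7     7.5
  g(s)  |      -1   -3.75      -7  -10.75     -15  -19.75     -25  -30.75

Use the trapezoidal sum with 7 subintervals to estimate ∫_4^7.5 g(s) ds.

Δs = 0.5.
T_7 = (0.5/2)·[(-1) + 2·(-3.75) + 2·(-7) + 2·(-10.75) + 2·(-15) + 2·(-19.75) + 2·(-25) + (-30.75)] = -48.5625.

-48.5625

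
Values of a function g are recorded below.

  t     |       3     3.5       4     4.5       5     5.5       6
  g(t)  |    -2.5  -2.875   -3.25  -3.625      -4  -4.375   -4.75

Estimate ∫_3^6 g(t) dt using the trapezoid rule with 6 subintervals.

-10.875

Δt = 0.5.
T_6 = (0.5/2)·[(-2.5) + 2·(-2.875) + 2·(-3.25) + 2·(-3.625) + 2·(-4) + 2·(-4.375) + (-4.75)] = -10.875.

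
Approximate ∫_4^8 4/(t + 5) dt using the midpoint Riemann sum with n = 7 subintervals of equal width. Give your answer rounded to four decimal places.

Δt = (8 − 4)/7 = 4/7.
Midpoints: 30/7, 34/7, 38/7, 6, 46/7, 50/7, 54/7.
f(30/7) = 28/65, f(34/7) = 28/69, f(38/7) = 28/73, f(6) = 4/11, f(46/7) = 28/81, f(50/7) = 28/85, f(54/7) = 28/89.
Sum = Δt · [f(30/7) + f(34/7) + f(38/7) + ...].
Sum ≈ 1.4705.

1.4705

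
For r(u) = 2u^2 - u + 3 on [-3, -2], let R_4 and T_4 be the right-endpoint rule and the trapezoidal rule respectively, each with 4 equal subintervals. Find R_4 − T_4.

R_4 = 16.8125.
T_4 = 18.1875.
R_4 − T_4 = -1.375.

-1.375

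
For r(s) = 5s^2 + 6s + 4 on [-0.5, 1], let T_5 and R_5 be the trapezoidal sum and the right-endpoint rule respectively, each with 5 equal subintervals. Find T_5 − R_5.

-1.9125

T_5 = 10.2375.
R_5 = 12.15.
T_5 − R_5 = -1.9125.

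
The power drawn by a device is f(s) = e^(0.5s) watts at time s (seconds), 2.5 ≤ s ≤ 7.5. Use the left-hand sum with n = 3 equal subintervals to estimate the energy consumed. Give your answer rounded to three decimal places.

Δs = (7.5 − 2.5)/3 = 5/3.
Left endpoints: 2.5, 25/6, 35/6.
f(2.5) ≈ 3.490, f(25/6) ≈ 8.031, f(35/6) ≈ 18.480.
Sum = Δs · [f(2.5) + f(25/6) + f(35/6)].
Sum ≈ 50.002.

50.002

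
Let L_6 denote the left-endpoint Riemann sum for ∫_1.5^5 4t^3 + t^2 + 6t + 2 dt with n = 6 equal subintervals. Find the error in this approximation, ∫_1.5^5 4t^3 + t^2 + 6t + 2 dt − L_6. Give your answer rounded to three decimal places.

Exact integral: ∫_1.5^5 f(t) dt ≈ 735.72917.
L_6 ≈ 589.01273.
Error ≈ 735.72917 − 589.01273 ≈ 146.716.

146.716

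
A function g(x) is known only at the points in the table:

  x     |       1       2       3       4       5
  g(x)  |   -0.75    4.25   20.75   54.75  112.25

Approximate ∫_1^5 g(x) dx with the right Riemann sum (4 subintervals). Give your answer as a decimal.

Δx = 1.
Sum = 1·[4.25 + 20.75 + 54.75 + 112.25] = 192.

192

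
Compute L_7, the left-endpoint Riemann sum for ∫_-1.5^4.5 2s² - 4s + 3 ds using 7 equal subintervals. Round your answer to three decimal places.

Δs = (4.5 − (-1.5))/7 = 6/7.
Left endpoints: -1.5, -9/14, 3/14, 15/14, 27/14, 39/14, 51/14.
f(-1.5) = 13.5, f(-9/14) = 627/98, f(3/14) = 219/98, f(15/14) = 99/98, f(27/14) = 267/98, f(39/14) = 723/98, f(51/14) = 1467/98.
Sum = Δs · [f(-1.5) + f(-9/14) + f(3/14) + ...].
Sum ≈ 41.327.

41.327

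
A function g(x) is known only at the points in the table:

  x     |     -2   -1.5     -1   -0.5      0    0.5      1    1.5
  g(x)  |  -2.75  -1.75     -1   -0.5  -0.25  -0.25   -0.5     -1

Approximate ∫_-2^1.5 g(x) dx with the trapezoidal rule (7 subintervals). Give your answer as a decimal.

-3.0625

Δx = 0.5.
T_7 = (0.5/2)·[(-2.75) + 2·(-1.75) + 2·(-1) + 2·(-0.5) + 2·(-0.25) + 2·(-0.25) + 2·(-0.5) + (-1)] = -3.0625.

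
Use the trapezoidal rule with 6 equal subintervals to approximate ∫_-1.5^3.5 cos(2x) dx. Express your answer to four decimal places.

0.3021

Δx = (3.5 − (-1.5))/6 = 5/6.
f(-1.5) ≈ -0.9900, f(-2/3) ≈ 0.2352, f(1/6) ≈ 0.9450, f(1) ≈ -0.4161, f(11/6) ≈ -0.8653, f(8/3) ≈ 0.5818, f(3.5) ≈ 0.7539.
T_6 = (Δx/2)·[f(x_0) + 2f(x_1) + ... + 2f(x_{5}) + f(x_6)].
Sum ≈ 0.3021.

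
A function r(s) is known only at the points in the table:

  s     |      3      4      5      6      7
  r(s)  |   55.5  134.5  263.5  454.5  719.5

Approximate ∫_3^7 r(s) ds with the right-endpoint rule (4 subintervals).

Δs = 1.
Sum = 1·[134.5 + 263.5 + 454.5 + 719.5] = 1572.

1572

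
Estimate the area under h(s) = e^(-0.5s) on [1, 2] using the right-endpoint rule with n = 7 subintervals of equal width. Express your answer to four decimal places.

Δs = (2 − 1)/7 = 1/7.
Right endpoints: 8/7, 9/7, 10/7, 11/7, 12/7, 13/7, 2.
h(8/7) ≈ 0.5647, h(9/7) ≈ 0.5258, h(10/7) ≈ 0.4895, h(11/7) ≈ 0.4558, h(12/7) ≈ 0.4244, h(13/7) ≈ 0.3951, h(2) ≈ 0.3679.
Sum = Δs · [h(8/7) + h(9/7) + h(10/7) + ...].
Sum ≈ 0.4605.

0.4605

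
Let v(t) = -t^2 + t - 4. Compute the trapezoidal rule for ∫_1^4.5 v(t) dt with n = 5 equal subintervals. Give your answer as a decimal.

-34.7025

Δt = (4.5 − 1)/5 = 0.7.
v(1) = -4, v(1.7) = -5.19, v(2.4) = -7.36, v(3.1) = -10.51, v(3.8) = -14.64, v(4.5) = -19.75.
T_5 = (Δt/2)·[v(t_0) + 2v(t_1) + ... + 2v(t_{4}) + v(t_5)].
Sum = -34.7025.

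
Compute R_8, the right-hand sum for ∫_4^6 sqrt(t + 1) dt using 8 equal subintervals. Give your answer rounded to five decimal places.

Δt = (6 − 4)/8 = 0.25.
Right endpoints: 4.25, 4.5, 4.75, 5, 5.25, 5.5, 5.75, 6.
f(4.25) ≈ 2.29129, f(4.5) ≈ 2.34521, f(4.75) ≈ 2.39792, f(5) ≈ 2.44949, f(5.25) ≈ 2.50000, f(5.5) ≈ 2.54951, f(5.75) ≈ 2.59808, f(6) ≈ 2.64575.
Sum = Δt · [f(4.25) + f(4.5) + f(4.75) + ...].
Sum ≈ 4.94431.

4.94431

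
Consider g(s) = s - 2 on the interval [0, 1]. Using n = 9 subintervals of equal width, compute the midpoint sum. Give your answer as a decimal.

Δs = (1 − 0)/9 = 1/9.
Midpoints: 1/18, 1/6, 5/18, 7/18, 0.5, 11/18, 13/18, 5/6, 17/18.
g(1/18) = -35/18, g(1/6) = -11/6, g(5/18) = -31/18, g(7/18) = -29/18, g(0.5) = -1.5, g(11/18) = -25/18, g(13/18) = -23/18, g(5/6) = -7/6, g(17/18) = -19/18.
Sum = Δs · [g(1/18) + g(1/6) + g(5/18) + ...].
Sum = -1.5.

-1.5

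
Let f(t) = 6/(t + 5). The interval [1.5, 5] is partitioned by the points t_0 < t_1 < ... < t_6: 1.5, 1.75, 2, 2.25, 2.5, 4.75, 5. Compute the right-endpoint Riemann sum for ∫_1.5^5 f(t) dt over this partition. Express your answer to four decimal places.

2.3780

Subinterval widths: 0.25, 0.25, 0.25, 0.25, 2.25, 0.25.
Right endpoints: 1.75, 2, 2.25, 2.5, 4.75, 5.
f(1.75) = 8/9, f(2) = 6/7, f(2.25) = 24/29, f(2.5) = 0.8, f(4.75) = 8/13, f(5) = 0.6.
Sum = Σ Δt_i · f(t_i).
Sum ≈ 2.3780.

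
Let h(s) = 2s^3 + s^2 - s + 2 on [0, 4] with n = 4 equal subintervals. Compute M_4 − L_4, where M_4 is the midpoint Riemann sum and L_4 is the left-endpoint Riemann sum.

M_4 = 145.
L_4 = 88.
M_4 − L_4 = 57.

57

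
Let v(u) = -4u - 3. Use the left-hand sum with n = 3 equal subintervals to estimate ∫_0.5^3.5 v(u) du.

Δu = (3.5 − 0.5)/3 = 1.
Left endpoints: 0.5, 1.5, 2.5.
v(0.5) = -5, v(1.5) = -9, v(2.5) = -13.
Sum = Δu · [v(0.5) + v(1.5) + v(2.5)].
Sum = -27.

-27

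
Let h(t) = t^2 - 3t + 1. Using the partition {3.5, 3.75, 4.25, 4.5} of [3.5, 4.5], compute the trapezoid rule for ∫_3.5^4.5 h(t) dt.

Subinterval widths: 0.25, 0.5, 0.25.
h(3.5) = 2.75, h(3.75) = 3.8125, h(4.25) = 6.3125, h(4.5) = 7.75.
On each subinterval the trapezoid contributes (Δt_i/2)·[h(t_{i-1}) + h(t_i)].
Sum = 5.109375.

5.109375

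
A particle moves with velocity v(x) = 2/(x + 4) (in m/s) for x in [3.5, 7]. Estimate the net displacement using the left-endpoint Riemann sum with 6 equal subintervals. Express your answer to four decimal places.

0.7913

Δx = (7 − 3.5)/6 = 7/12.
Left endpoints: 3.5, 49/12, 14/3, 5.25, 35/6, 77/12.
v(3.5) = 4/15, v(49/12) = 24/97, v(14/3) = 3/13, v(5.25) = 8/37, v(35/6) = 12/59, v(77/12) = 0.192.
Sum = Δx · [v(3.5) + v(49/12) + v(14/3) + ...].
Sum ≈ 0.7913.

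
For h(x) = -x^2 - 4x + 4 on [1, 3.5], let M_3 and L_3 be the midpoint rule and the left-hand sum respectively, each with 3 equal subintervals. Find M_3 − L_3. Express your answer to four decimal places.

M_3 ≈ -26.313657.
L_3 ≈ -17.893519.
M_3 − L_3 ≈ -8.4201.

-8.4201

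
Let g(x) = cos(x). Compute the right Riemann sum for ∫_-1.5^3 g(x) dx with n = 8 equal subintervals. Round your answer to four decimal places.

Δx = (3 − (-1.5))/8 = 0.5625.
Right endpoints: -0.9375, -0.375, 0.1875, 0.75, 1.3125, 1.875, 2.4375, 3.
g(-0.9375) ≈ 0.5918, g(-0.375) ≈ 0.9305, g(0.1875) ≈ 0.9825, g(0.75) ≈ 0.7317, g(1.3125) ≈ 0.2554, g(1.875) ≈ -0.2995, g(2.4375) ≈ -0.7622, g(3) ≈ -0.9900.
Sum = Δx · [g(-0.9375) + g(-0.375) + g(0.1875) + ...].
Sum ≈ 0.8101.

0.8101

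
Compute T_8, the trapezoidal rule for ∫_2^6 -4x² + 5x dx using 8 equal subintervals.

Δx = (6 − 2)/8 = 0.5.
f(2) = -6, f(2.5) = -12.5, f(3) = -21, f(3.5) = -31.5, f(4) = -44, f(4.5) = -58.5, f(5) = -75, f(5.5) = -93.5, f(6) = -114.
T_8 = (Δx/2)·[f(x_0) + 2f(x_1) + ... + 2f(x_{7}) + f(x_8)].
Sum = -198.

-198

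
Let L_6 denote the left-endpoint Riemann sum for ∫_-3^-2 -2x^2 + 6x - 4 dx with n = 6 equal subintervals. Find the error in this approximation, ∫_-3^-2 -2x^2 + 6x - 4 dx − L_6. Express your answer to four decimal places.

Exact integral: ∫_-3^-2 f(x) dx ≈ -31.666667.
L_6 ≈ -33.009259.
Error ≈ -31.666667 − (-33.009259) ≈ 1.3426.

1.3426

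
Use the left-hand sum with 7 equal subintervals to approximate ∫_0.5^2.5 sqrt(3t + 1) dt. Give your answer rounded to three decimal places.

4.435

Δt = (2.5 − 0.5)/7 = 2/7.
Left endpoints: 0.5, 11/14, 15/14, 19/14, 23/14, 27/14, 31/14.
f(0.5) ≈ 1.581, f(11/14) ≈ 1.832, f(15/14) ≈ 2.053, f(19/14) ≈ 2.252, f(23/14) ≈ 2.435, f(27/14) ≈ 2.605, f(31/14) ≈ 2.765.
Sum = Δt · [f(0.5) + f(11/14) + f(15/14) + ...].
Sum ≈ 4.435.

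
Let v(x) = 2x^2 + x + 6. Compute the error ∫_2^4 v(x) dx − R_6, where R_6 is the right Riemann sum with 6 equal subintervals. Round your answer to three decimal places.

-4.407

Exact integral: ∫_2^4 v(x) dx ≈ 55.33333.
R_6 ≈ 59.74074.
Error ≈ 55.33333 − 59.74074 ≈ -4.407.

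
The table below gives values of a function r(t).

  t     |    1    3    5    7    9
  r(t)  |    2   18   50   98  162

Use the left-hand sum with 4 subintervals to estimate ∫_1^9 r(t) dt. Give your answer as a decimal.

336

Δt = 2.
Sum = 2·[2 + 18 + 50 + 98] = 336.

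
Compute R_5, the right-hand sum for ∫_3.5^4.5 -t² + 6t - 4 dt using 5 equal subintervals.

Δt = (4.5 − 3.5)/5 = 0.2.
Right endpoints: 3.7, 3.9, 4.1, 4.3, 4.5.
f(3.7) = 4.51, f(3.9) = 4.19, f(4.1) = 3.79, f(4.3) = 3.31, f(4.5) = 2.75.
Sum = Δt · [f(3.7) + f(3.9) + f(4.1) + f(4.3) + f(4.5)].
Sum = 3.71.

3.71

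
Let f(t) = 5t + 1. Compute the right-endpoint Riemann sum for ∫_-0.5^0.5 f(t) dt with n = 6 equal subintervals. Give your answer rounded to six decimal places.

Δt = (0.5 − (-0.5))/6 = 1/6.
Right endpoints: -1/3, -1/6, 0, 1/6, 1/3, 0.5.
f(-1/3) = -2/3, f(-1/6) = 1/6, f(0) = 1, f(1/6) = 11/6, f(1/3) = 8/3, f(0.5) = 3.5.
Sum = Δt · [f(-1/3) + f(-1/6) + f(0) + ...].
Sum ≈ 1.416667.

1.416667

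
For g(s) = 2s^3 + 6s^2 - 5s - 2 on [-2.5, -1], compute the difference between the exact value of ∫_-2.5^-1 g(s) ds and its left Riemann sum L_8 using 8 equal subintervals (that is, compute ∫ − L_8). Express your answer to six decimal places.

Exact integral: ∫_-2.5^-1 g(s) ds = 20.34375.
L_8 ≈ 21.21826172.
Error ≈ 20.34375 − 21.21826172 ≈ -0.874512.

-0.874512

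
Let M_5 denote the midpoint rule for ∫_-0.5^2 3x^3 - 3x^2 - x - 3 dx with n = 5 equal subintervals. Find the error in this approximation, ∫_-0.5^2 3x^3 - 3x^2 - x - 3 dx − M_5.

Exact integral: ∫_-0.5^2 f(x) dx = -5.546875.
M_5 = -5.7421875.
Error = -5.546875 − (-5.7421875) = 0.1953125.

0.1953125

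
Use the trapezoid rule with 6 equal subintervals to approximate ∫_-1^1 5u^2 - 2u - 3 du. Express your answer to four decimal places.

Δu = (1 − (-1))/6 = 1/3.
f(-1) = 4, f(-2/3) = 5/9, f(-1/3) = -16/9, f(0) = -3, f(1/3) = -28/9, f(2/3) = -19/9, f(1) = 0.
T_6 = (Δu/2)·[f(u_0) + 2f(u_1) + ... + 2f(u_{5}) + f(u_6)].
Sum ≈ -2.4815.

-2.4815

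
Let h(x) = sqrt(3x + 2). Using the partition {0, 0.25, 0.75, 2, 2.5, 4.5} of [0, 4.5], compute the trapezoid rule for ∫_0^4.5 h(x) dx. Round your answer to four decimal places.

12.8671

Subinterval widths: 0.25, 0.5, 1.25, 0.5, 2.
h(0) ≈ 1.4142, h(0.25) ≈ 1.6583, h(0.75) ≈ 2.0616, h(2) ≈ 2.8284, h(2.5) ≈ 3.0822, h(4.5) ≈ 3.9370.
On each subinterval the trapezoid contributes (Δx_i/2)·[h(x_{i-1}) + h(x_i)].
Sum ≈ 12.8671.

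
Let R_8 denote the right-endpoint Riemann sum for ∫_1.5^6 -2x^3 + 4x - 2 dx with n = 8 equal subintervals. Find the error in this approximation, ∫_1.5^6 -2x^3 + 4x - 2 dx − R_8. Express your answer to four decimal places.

Exact integral: ∫_1.5^6 f(x) dx = -586.96875.
R_8 ≈ -706.847168.
Error ≈ -586.96875 − (-706.847168) ≈ 119.8784.

119.8784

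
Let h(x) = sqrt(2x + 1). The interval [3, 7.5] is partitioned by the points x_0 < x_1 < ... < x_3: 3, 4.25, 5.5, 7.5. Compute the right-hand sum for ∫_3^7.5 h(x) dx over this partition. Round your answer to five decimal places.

16.18289

Subinterval widths: 1.25, 1.25, 2.
Right endpoints: 4.25, 5.5, 7.5.
h(4.25) ≈ 3.08221, h(5.5) ≈ 3.46410, h(7.5) ≈ 4.00000.
Sum = Σ Δx_i · h(x_i).
Sum ≈ 16.18289.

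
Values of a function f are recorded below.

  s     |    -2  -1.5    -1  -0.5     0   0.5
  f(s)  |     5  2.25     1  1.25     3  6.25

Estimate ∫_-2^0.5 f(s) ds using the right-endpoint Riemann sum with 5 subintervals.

Δs = 0.5.
Sum = 0.5·[2.25 + 1 + 1.25 + 3 + 6.25] = 6.875.

6.875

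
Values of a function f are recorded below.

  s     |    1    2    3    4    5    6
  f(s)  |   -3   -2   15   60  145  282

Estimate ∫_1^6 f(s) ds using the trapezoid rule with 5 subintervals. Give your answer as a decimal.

Δs = 1.
T_5 = (1/2)·[(-3) + 2·(-2) + 2·15 + 2·60 + 2·145 + 282] = 357.5.

357.5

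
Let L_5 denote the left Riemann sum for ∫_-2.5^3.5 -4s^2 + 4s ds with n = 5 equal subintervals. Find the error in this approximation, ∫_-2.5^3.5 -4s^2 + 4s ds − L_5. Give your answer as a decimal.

5.76

Exact integral: ∫_-2.5^3.5 f(s) ds = -66.
L_5 = -71.76.
Error = -66 − (-71.76) = 5.76.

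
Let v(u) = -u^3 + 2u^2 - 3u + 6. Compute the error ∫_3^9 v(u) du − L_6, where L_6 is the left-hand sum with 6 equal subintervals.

Exact integral: ∫_3^9 v(u) du = -1224.
L_6 = -952.
Error = -1224 − (-952) = -272.

-272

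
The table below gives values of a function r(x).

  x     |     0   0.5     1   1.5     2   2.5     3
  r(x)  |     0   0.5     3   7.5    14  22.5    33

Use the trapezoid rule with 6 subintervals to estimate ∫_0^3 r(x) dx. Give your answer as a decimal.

Δx = 0.5.
T_6 = (0.5/2)·[0 + 2·0.5 + 2·3 + 2·7.5 + 2·14 + 2·22.5 + 33] = 32.

32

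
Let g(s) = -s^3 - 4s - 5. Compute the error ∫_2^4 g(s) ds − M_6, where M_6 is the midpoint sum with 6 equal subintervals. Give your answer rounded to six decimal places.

-0.166667

Exact integral: ∫_2^4 g(s) ds = -94.
M_6 ≈ -93.83333333.
Error ≈ -94 − (-93.83333333) ≈ -0.166667.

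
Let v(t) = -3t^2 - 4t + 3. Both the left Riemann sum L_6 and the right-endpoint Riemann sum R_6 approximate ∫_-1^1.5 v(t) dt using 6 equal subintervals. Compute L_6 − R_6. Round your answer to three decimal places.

L_6 ≈ 3.27257.
R_6 ≈ -2.45660.
L_6 − R_6 ≈ 5.729.

5.729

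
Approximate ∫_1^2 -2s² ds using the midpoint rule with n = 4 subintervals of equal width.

-4.65625

Δs = (2 − 1)/4 = 0.25.
Midpoints: 1.125, 1.375, 1.625, 1.875.
f(1.125) = -2.53125, f(1.375) = -3.78125, f(1.625) = -5.28125, f(1.875) = -7.03125.
Sum = Δs · [f(1.125) + f(1.375) + f(1.625) + f(1.875)].
Sum = -4.65625.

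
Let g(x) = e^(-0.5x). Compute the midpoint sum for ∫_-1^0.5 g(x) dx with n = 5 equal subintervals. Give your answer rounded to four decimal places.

Δx = (0.5 − (-1))/5 = 0.3.
Midpoints: -0.85, -0.55, -0.25, 0.05, 0.35.
g(-0.85) ≈ 1.5296, g(-0.55) ≈ 1.3165, g(-0.25) ≈ 1.1331, g(0.05) ≈ 0.9753, g(0.35) ≈ 0.8395.
Sum = Δx · [g(-0.85) + g(-0.55) + g(-0.25) + g(0.05) + g(0.35)].
Sum ≈ 1.7382.

1.7382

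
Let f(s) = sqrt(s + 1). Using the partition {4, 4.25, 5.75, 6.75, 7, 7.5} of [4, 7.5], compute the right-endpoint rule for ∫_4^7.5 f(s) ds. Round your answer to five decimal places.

9.41866

Subinterval widths: 0.25, 1.5, 1, 0.25, 0.5.
Right endpoints: 4.25, 5.75, 6.75, 7, 7.5.
f(4.25) ≈ 2.29129, f(5.75) ≈ 2.59808, f(6.75) ≈ 2.78388, f(7) ≈ 2.82843, f(7.5) ≈ 2.91548.
Sum = Σ Δs_i · f(s_i).
Sum ≈ 9.41866.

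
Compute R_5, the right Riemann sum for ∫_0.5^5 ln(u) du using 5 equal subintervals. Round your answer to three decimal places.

Δu = (5 − 0.5)/5 = 0.9.
Right endpoints: 1.4, 2.3, 3.2, 4.1, 5.
f(1.4) ≈ 0.336, f(2.3) ≈ 0.833, f(3.2) ≈ 1.163, f(4.1) ≈ 1.411, f(5) ≈ 1.609.
Sum = Δu · [f(1.4) + f(2.3) + f(3.2) + f(4.1) + f(5)].
Sum ≈ 4.818.

4.818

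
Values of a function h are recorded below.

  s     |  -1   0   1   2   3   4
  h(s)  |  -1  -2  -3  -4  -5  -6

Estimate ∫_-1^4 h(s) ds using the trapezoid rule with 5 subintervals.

Δs = 1.
T_5 = (1/2)·[(-1) + 2·(-2) + 2·(-3) + 2·(-4) + 2·(-5) + (-6)] = -17.5.

-17.5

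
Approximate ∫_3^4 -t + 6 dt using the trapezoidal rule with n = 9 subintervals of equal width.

Δt = (4 − 3)/9 = 1/9.
f(3) = 3, f(28/9) = 26/9, f(29/9) = 25/9, f(10/3) = 8/3, f(31/9) = 23/9, f(32/9) = 22/9, f(11/3) = 7/3, f(34/9) = 20/9, f(35/9) = 19/9, f(4) = 2.
T_9 = (Δt/2)·[f(t_0) + 2f(t_1) + ... + 2f(t_{8}) + f(t_9)].
Sum = 2.5.

2.5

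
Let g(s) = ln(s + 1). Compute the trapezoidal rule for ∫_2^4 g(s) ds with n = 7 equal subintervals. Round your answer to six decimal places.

2.750446

Δs = (4 − 2)/7 = 2/7.
g(2) ≈ 1.098612, g(16/7) ≈ 1.189584, g(18/7) ≈ 1.272966, g(20/7) ≈ 1.349927, g(22/7) ≈ 1.421386, g(24/7) ≈ 1.488077, g(26/7) ≈ 1.550597, g(4) ≈ 1.609438.
T_7 = (Δs/2)·[g(s_0) + 2g(s_1) + ... + 2g(s_{6}) + g(s_7)].
Sum ≈ 2.750446.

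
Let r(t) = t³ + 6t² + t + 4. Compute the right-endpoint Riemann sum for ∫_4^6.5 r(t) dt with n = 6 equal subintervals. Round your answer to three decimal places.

Δt = (6.5 − 4)/6 = 5/12.
Right endpoints: 53/12, 29/6, 5.25, 17/3, 73/12, 6.5.
r(53/12) = 365669/1728, r(29/6) = 56573/216, r(5.25) = 319.328125, r(17/3) = 10376/27, r(73/12) = 790129/1728, r(6.5) = 538.625.
Sum = Δt · [r(53/12) + r(29/6) + r(5.25) + ...].
Sum ≈ 905.428.

905.428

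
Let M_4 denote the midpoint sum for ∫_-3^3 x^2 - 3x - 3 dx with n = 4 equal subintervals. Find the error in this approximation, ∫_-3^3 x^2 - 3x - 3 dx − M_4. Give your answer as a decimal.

1.125

Exact integral: ∫_-3^3 f(x) dx = 0.
M_4 = -1.125.
Error = 0 − (-1.125) = 1.125.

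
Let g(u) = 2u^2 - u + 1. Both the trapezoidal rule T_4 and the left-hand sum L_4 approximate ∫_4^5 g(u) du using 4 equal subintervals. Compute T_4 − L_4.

T_4 = 37.1875.
L_4 = 35.0625.
T_4 − L_4 = 2.125.

2.125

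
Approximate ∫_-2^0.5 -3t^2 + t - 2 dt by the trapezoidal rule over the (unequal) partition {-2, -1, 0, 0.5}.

Subinterval widths: 1, 1, 0.5.
f(-2) = -16, f(-1) = -6, f(0) = -2, f(0.5) = -2.25.
On each subinterval the trapezoid contributes (Δt_i/2)·[f(t_{i-1}) + f(t_i)].
Sum = -16.0625.

-16.0625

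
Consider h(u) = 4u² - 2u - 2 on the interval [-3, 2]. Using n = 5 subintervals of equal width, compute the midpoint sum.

40

Δu = (2 − (-3))/5 = 1.
Midpoints: -2.5, -1.5, -0.5, 0.5, 1.5.
h(-2.5) = 28, h(-1.5) = 10, h(-0.5) = 0, h(0.5) = -2, h(1.5) = 4.
Sum = Δu · [h(-2.5) + h(-1.5) + h(-0.5) + h(0.5) + h(1.5)].
Sum = 40.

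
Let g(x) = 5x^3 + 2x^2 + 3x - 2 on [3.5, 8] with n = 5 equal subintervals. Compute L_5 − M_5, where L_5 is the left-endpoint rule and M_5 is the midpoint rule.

L_5 = 4259.2275.
M_5 = 5286.9909375.
L_5 − M_5 = -1027.7634375.

-1027.7634375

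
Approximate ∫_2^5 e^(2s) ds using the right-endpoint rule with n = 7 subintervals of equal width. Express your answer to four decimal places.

16358.7048

Δs = (5 − 2)/7 = 3/7.
Right endpoints: 17/7, 20/7, 23/7, 26/7, 29/7, 32/7, 5.
f(17/7) ≈ 128.6561, f(20/7) ≈ 303.1676, f(23/7) ≈ 714.3897, f(26/7) ≈ 1683.4010, f(29/7) ≈ 3966.7972, f(32/7) ≈ 9347.4340, f(5) ≈ 22026.4658.
Sum = Δs · [f(17/7) + f(20/7) + f(23/7) + ...].
Sum ≈ 16358.7048.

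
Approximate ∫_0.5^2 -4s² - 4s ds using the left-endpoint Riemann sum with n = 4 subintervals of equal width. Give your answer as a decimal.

-14.203125

Δs = (2 − 0.5)/4 = 0.375.
Left endpoints: 0.5, 0.875, 1.25, 1.625.
f(0.5) = -3, f(0.875) = -6.5625, f(1.25) = -11.25, f(1.625) = -17.0625.
Sum = Δs · [f(0.5) + f(0.875) + f(1.25) + f(1.625)].
Sum = -14.203125.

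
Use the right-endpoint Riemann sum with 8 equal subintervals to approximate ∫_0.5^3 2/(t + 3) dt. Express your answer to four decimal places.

1.0417

Δt = (3 − 0.5)/8 = 0.3125.
Right endpoints: 0.8125, 1.125, 1.4375, 1.75, 2.0625, 2.375, 2.6875, 3.
f(0.8125) = 32/61, f(1.125) = 16/33, f(1.4375) = 32/71, f(1.75) = 8/19, f(2.0625) = 32/81, f(2.375) = 16/43, f(2.6875) = 32/91, f(3) = 1/3.
Sum = Δt · [f(0.8125) + f(1.125) + f(1.4375) + ...].
Sum ≈ 1.0417.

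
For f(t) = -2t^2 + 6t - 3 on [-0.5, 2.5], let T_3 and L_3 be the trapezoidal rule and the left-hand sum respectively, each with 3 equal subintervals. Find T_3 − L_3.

3

T_3 = -2.5.
L_3 = -5.5.
T_3 − L_3 = 3.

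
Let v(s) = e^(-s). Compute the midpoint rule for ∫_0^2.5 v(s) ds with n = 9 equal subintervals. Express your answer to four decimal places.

Δs = (2.5 − 0)/9 = 5/18.
Midpoints: 5/36, 5/12, 25/36, 35/36, 1.25, 55/36, 65/36, 25/12, 85/36.
v(5/36) ≈ 0.8703, v(5/12) ≈ 0.6592, v(25/36) ≈ 0.4994, v(35/36) ≈ 0.3782, v(1.25) ≈ 0.2865, v(55/36) ≈ 0.2170, v(65/36) ≈ 0.1644, v(25/12) ≈ 0.1245, v(85/36) ≈ 0.0943.
Sum = Δs · [v(5/36) + v(5/12) + v(25/36) + ...].
Sum ≈ 0.9150.

0.9150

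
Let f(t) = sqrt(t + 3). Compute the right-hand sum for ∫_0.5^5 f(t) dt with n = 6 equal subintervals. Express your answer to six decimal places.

Δt = (5 − 0.5)/6 = 0.75.
Right endpoints: 1.25, 2, 2.75, 3.5, 4.25, 5.
f(1.25) ≈ 2.061553, f(2) ≈ 2.236068, f(2.75) ≈ 2.397916, f(3.5) ≈ 2.549510, f(4.25) ≈ 2.692582, f(5) ≈ 2.828427.
Sum = Δt · [f(1.25) + f(2) + f(2.75) + ...].
Sum ≈ 11.074542.

11.074542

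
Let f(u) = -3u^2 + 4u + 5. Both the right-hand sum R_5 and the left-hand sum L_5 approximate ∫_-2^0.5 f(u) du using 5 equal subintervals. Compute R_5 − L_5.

10.625

R_5 = 1.875.
L_5 = -8.75.
R_5 − L_5 = 10.625.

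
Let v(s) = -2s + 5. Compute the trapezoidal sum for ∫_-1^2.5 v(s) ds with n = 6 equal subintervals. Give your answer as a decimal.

Δs = (2.5 − (-1))/6 = 7/12.
v(-1) = 7, v(-5/12) = 35/6, v(1/6) = 14/3, v(0.75) = 3.5, v(4/3) = 7/3, v(23/12) = 7/6, v(2.5) = 0.
T_6 = (Δs/2)·[v(s_0) + 2v(s_1) + ... + 2v(s_{5}) + v(s_6)].
Sum = 12.25.

12.25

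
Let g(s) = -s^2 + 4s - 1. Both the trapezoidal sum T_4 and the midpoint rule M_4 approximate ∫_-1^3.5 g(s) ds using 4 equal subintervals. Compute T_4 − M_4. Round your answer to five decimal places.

-1.42383

T_4 = 2.42578125.
M_4 ≈ 3.8496094.
T_4 − M_4 ≈ -1.42383.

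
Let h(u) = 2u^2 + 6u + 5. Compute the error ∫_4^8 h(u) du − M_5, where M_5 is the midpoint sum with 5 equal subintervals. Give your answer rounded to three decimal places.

0.427

Exact integral: ∫_4^8 h(u) du ≈ 462.66667.
M_5 = 462.24.
Error ≈ 462.66667 − 462.24 ≈ 0.427.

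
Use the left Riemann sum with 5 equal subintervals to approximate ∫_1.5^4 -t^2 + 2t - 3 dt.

Δt = (4 − 1.5)/5 = 0.5.
Left endpoints: 1.5, 2, 2.5, 3, 3.5.
f(1.5) = -2.25, f(2) = -3, f(2.5) = -4.25, f(3) = -6, f(3.5) = -8.25.
Sum = Δt · [f(1.5) + f(2) + f(2.5) + f(3) + f(3.5)].
Sum = -11.875.

-11.875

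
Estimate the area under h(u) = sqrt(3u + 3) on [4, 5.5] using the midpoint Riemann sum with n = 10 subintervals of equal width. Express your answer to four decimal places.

Δu = (5.5 − 4)/10 = 0.15.
Midpoints: 4.075, 4.225, 4.375, 4.525, 4.675, 4.825, 4.975, 5.125, 5.275, 5.425.
h(4.075) ≈ 3.9019, h(4.225) ≈ 3.9592, h(4.375) ≈ 4.0156, h(4.525) ≈ 4.0712, h(4.675) ≈ 4.1261, h(4.825) ≈ 4.1803, h(4.975) ≈ 4.2338, h(5.125) ≈ 4.2866, h(5.275) ≈ 4.3388, h(5.425) ≈ 4.3903.
Sum = Δu · [h(4.075) + h(4.225) + h(4.375) + ...].
Sum ≈ 6.2256.

6.2256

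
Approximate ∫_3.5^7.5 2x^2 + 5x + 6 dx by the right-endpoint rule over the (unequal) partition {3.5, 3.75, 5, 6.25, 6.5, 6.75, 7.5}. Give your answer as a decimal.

Subinterval widths: 0.25, 1.25, 1.25, 0.25, 0.25, 0.75.
Right endpoints: 3.75, 5, 6.25, 6.5, 6.75, 7.5.
f(3.75) = 52.875, f(5) = 81, f(6.25) = 115.375, f(6.5) = 123, f(6.75) = 130.875, f(7.5) = 156.
Sum = Σ Δx_i · f(x_i).
Sum = 439.15625.

439.15625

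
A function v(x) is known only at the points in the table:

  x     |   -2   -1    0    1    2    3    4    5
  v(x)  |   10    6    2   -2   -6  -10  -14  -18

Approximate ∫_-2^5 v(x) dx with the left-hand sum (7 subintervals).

-14

Δx = 1.
Sum = 1·[10 + 6 + 2 + (-2) + (-6) + (-10) + (-14)] = -14.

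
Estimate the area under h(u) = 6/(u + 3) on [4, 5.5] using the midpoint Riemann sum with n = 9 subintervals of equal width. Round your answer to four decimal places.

Δu = (5.5 − 4)/9 = 1/6.
Midpoints: 49/12, 4.25, 53/12, 55/12, 4.75, 59/12, 61/12, 5.25, 65/12.
h(49/12) = 72/85, h(4.25) = 24/29, h(53/12) = 72/89, h(55/12) = 72/91, h(4.75) = 24/31, h(59/12) = 72/95, h(61/12) = 72/97, h(5.25) = 8/11, h(65/12) = 72/101.
Sum = Δu · [h(49/12) + h(4.25) + h(53/12) + ...].
Sum ≈ 1.1649.

1.1649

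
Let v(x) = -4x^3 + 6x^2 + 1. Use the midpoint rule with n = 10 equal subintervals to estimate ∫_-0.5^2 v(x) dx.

2.8515625

Δx = (2 − (-0.5))/10 = 0.25.
Midpoints: -0.375, -0.125, 0.125, 0.375, 0.625, 0.875, 1.125, 1.375, 1.625, 1.875.
v(-0.375) = 2.0546875, v(-0.125) = 1.1015625, v(0.125) = 1.0859375, v(0.375) = 1.6328125, v(0.625) = 2.3671875, v(0.875) = 2.9140625, v(1.125) = 2.8984375, v(1.375) = 1.9453125, v(1.625) = -0.3203125, v(1.875) = -4.2734375.
Sum = Δx · [v(-0.375) + v(-0.125) + v(0.125) + ...].
Sum = 2.8515625.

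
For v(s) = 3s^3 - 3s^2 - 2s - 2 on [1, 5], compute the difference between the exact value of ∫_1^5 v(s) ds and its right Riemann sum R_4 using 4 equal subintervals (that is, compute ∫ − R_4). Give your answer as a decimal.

Exact integral: ∫_1^5 v(s) ds = 312.
R_4 = 474.
Error = 312 − 474 = -162.

-162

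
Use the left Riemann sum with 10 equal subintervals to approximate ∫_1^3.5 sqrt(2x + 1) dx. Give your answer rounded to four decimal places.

5.6722

Δx = (3.5 − 1)/10 = 0.25.
Left endpoints: 1, 1.25, 1.5, 1.75, 2, 2.25, 2.5, 2.75, 3, 3.25.
f(1) ≈ 1.7321, f(1.25) ≈ 1.8708, f(1.5) ≈ 2.0000, f(1.75) ≈ 2.1213, f(2) ≈ 2.2361, f(2.25) ≈ 2.3452, f(2.5) ≈ 2.4495, f(2.75) ≈ 2.5495, f(3) ≈ 2.6458, f(3.25) ≈ 2.7386.
Sum = Δx · [f(1) + f(1.25) + f(1.5) + ...].
Sum ≈ 5.6722.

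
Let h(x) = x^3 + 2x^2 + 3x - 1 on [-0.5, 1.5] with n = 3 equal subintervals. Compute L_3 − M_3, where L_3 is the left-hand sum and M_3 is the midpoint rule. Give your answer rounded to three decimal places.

L_3 ≈ 0.60185.
M_3 ≈ 4.32407.
L_3 − M_3 ≈ -3.722.

-3.722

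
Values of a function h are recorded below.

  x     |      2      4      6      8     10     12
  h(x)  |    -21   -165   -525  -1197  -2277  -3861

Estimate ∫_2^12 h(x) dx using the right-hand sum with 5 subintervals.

Δx = 2.
Sum = 2·[(-165) + (-525) + (-1197) + (-2277) + (-3861)] = -16050.

-16050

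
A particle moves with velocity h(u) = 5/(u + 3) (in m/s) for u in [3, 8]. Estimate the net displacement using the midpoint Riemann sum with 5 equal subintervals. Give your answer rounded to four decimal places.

3.0266

Δu = (8 − 3)/5 = 1.
Midpoints: 3.5, 4.5, 5.5, 6.5, 7.5.
h(3.5) = 10/13, h(4.5) = 2/3, h(5.5) = 10/17, h(6.5) = 10/19, h(7.5) = 10/21.
Sum = Δu · [h(3.5) + h(4.5) + h(5.5) + h(6.5) + h(7.5)].
Sum ≈ 3.0266.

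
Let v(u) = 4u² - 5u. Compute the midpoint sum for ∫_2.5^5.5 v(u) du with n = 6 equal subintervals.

140.75

Δu = (5.5 − 2.5)/6 = 0.5.
Midpoints: 2.75, 3.25, 3.75, 4.25, 4.75, 5.25.
v(2.75) = 16.5, v(3.25) = 26, v(3.75) = 37.5, v(4.25) = 51, v(4.75) = 66.5, v(5.25) = 84.
Sum = Δu · [v(2.75) + v(3.25) + v(3.75) + ...].
Sum = 140.75.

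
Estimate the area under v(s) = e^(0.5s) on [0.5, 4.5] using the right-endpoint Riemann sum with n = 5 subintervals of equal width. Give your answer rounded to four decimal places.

Δs = (4.5 − 0.5)/5 = 0.8.
Right endpoints: 1.3, 2.1, 2.9, 3.7, 4.5.
v(1.3) ≈ 1.9155, v(2.1) ≈ 2.8577, v(2.9) ≈ 4.2631, v(3.7) ≈ 6.3598, v(4.5) ≈ 9.4877.
Sum = Δs · [v(1.3) + v(2.1) + v(2.9) + v(3.7) + v(4.5)].
Sum ≈ 19.9071.

19.9071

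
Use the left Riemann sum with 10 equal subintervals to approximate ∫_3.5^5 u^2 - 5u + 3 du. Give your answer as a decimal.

Δu = (5 − 3.5)/10 = 0.15.
Left endpoints: 3.5, 3.65, 3.8, 3.95, 4.1, 4.25, 4.4, 4.55, 4.7, 4.85.
f(3.5) = -2.25, f(3.65) = -1.9275, f(3.8) = -1.56, f(3.95) = -1.1475, f(4.1) = -0.69, f(4.25) = -0.1875, f(4.4) = 0.36, f(4.55) = 0.9525, f(4.7) = 1.59, f(4.85) = 2.2725.
Sum = Δu · [f(3.5) + f(3.65) + f(3.8) + ...].
Sum = -0.388125.

-0.388125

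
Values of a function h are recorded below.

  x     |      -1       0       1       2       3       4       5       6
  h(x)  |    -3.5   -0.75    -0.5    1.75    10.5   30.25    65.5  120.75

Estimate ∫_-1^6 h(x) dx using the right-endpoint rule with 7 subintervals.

227.5

Δx = 1.
Sum = 1·[(-0.75) + (-0.5) + 1.75 + 10.5 + 30.25 + 65.5 + 120.75] = 227.5.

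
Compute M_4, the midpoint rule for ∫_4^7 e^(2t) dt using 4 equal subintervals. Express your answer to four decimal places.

Δt = (7 − 4)/4 = 0.75.
Midpoints: 4.375, 5.125, 5.875, 6.625.
f(4.375) ≈ 6310.6881, f(5.125) ≈ 28282.5419, f(5.875) ≈ 126753.5590, f(6.625) ≈ 568070.0400.
Sum = Δt · [f(4.375) + f(5.125) + f(5.875) + f(6.625)].
Sum ≈ 547062.6218.

547062.6218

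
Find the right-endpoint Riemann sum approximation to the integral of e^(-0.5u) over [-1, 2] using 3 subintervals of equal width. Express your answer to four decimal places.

1.9744

Δu = (2 − (-1))/3 = 1.
Right endpoints: 0, 1, 2.
f(0) ≈ 1.0000, f(1) ≈ 0.6065, f(2) ≈ 0.3679.
Sum = Δu · [f(0) + f(1) + f(2)].
Sum ≈ 1.9744.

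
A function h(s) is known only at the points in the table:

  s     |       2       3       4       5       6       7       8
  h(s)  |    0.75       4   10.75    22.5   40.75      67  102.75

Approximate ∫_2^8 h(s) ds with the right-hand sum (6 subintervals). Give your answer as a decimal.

247.75

Δs = 1.
Sum = 1·[4 + 10.75 + 22.5 + 40.75 + 67 + 102.75] = 247.75.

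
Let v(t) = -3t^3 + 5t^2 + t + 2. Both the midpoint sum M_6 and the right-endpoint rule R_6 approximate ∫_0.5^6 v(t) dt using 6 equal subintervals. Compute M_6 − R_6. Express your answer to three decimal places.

240.398

M_6 ≈ -573.94712.
R_6 ≈ -814.34534.
M_6 − R_6 ≈ 240.398.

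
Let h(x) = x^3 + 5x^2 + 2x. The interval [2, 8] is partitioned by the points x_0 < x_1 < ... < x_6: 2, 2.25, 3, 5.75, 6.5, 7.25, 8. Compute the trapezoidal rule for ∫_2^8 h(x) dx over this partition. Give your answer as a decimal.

Subinterval widths: 0.25, 0.75, 2.75, 0.75, 0.75, 0.75.
h(2) = 32, h(2.25) = 41.203125, h(3) = 78, h(5.75) = 366.921875, h(6.5) = 498.875, h(7.25) = 658.390625, h(8) = 848.
On each subinterval the trapezoid contributes (Δx_i/2)·[h(x_{i-1}) + h(x_i)].
Sum = 1989.1640625.

1989.1640625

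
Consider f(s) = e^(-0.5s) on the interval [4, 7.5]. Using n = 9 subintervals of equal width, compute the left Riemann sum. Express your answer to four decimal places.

Δs = (7.5 − 4)/9 = 7/18.
Left endpoints: 4, 79/18, 43/9, 31/6, 50/9, 107/18, 19/3, 121/18, 64/9.
f(4) ≈ 0.1353, f(79/18) ≈ 0.1114, f(43/9) ≈ 0.0917, f(31/6) ≈ 0.0755, f(50/9) ≈ 0.0622, f(107/18) ≈ 0.0512, f(19/3) ≈ 0.0421, f(121/18) ≈ 0.0347, f(64/9) ≈ 0.0286.
Sum = Δs · [f(4) + f(79/18) + f(43/9) + ...].
Sum ≈ 0.2461.

0.2461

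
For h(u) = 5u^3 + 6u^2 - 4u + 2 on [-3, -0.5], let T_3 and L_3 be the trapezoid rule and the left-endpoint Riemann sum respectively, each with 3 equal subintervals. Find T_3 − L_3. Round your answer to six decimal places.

29.947917

T_3 = -30.78125.
L_3 ≈ -60.72916667.
T_3 − L_3 ≈ 29.947917.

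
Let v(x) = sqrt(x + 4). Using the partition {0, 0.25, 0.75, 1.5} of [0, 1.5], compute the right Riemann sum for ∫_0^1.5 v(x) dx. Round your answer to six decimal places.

Subinterval widths: 0.25, 0.5, 0.75.
Right endpoints: 0.25, 0.75, 1.5.
v(0.25) ≈ 2.061553, v(0.75) ≈ 2.179449, v(1.5) ≈ 2.345208.
Sum = Σ Δx_i · v(x_i).
Sum ≈ 3.364019.

3.364019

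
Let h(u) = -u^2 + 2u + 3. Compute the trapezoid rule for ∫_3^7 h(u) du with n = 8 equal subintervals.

Δu = (7 − 3)/8 = 0.5.
h(3) = 0, h(3.5) = -2.25, h(4) = -5, h(4.5) = -8.25, h(5) = -12, h(5.5) = -16.25, h(6) = -21, h(6.5) = -26.25, h(7) = -32.
T_8 = (Δu/2)·[h(u_0) + 2h(u_1) + ... + 2h(u_{7}) + h(u_8)].
Sum = -53.5.

-53.5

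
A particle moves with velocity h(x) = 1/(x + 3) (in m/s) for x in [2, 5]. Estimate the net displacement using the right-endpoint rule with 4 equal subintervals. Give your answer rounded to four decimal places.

Δx = (5 − 2)/4 = 0.75.
Right endpoints: 2.75, 3.5, 4.25, 5.
h(2.75) = 4/23, h(3.5) = 2/13, h(4.25) = 4/29, h(5) = 0.125.
Sum = Δx · [h(2.75) + h(3.5) + h(4.25) + h(5)].
Sum ≈ 0.4430.

0.4430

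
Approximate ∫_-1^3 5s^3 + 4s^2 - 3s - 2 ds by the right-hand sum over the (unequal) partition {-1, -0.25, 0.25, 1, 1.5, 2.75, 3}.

Subinterval widths: 0.75, 0.5, 0.75, 0.5, 1.25, 0.25.
Right endpoints: -0.25, 0.25, 1, 1.5, 2.75, 3.
f(-0.25) = -1.078125, f(0.25) = -2.421875, f(1) = 4, f(1.5) = 19.375, f(2.75) = 123.984375, f(3) = 160.
Sum = Σ Δs_i · f(s_i).
Sum = 205.6484375.

205.6484375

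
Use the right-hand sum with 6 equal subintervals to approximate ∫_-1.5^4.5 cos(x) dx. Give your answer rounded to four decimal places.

-0.1225

Δx = (4.5 − (-1.5))/6 = 1.
Right endpoints: -0.5, 0.5, 1.5, 2.5, 3.5, 4.5.
f(-0.5) ≈ 0.8776, f(0.5) ≈ 0.8776, f(1.5) ≈ 0.0707, f(2.5) ≈ -0.8011, f(3.5) ≈ -0.9365, f(4.5) ≈ -0.2108.
Sum = Δx · [f(-0.5) + f(0.5) + f(1.5) + ...].
Sum ≈ -0.1225.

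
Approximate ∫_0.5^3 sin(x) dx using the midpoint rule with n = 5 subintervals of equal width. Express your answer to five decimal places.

1.88717

Δx = (3 − 0.5)/5 = 0.5.
Midpoints: 0.75, 1.25, 1.75, 2.25, 2.75.
f(0.75) ≈ 0.68164, f(1.25) ≈ 0.94898, f(1.75) ≈ 0.98399, f(2.25) ≈ 0.77807, f(2.75) ≈ 0.38166.
Sum = Δx · [f(0.75) + f(1.25) + f(1.75) + f(2.25) + f(2.75)].
Sum ≈ 1.88717.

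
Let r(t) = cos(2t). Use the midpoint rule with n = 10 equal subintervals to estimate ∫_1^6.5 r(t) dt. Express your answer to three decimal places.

-0.257

Δt = (6.5 − 1)/10 = 0.55.
Midpoints: 1.275, 1.825, 2.375, 2.925, 3.475, 4.025, 4.575, 5.125, 5.675, 6.225.
r(1.275) ≈ -0.830, r(1.825) ≈ -0.874, r(2.375) ≈ 0.038, r(2.925) ≈ 0.908, r(3.475) ≈ 0.786, r(4.025) ≈ -0.195, r(4.575) ≈ -0.962, r(5.125) ≈ -0.678, r(5.675) ≈ 0.347, r(6.225) ≈ 0.993.
Sum = Δt · [r(1.275) + r(1.825) + r(2.375) + ...].
Sum ≈ -0.257.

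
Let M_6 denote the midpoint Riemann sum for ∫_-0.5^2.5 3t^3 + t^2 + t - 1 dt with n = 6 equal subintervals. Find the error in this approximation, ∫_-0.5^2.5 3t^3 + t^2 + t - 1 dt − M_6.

0.625

Exact integral: ∫_-0.5^2.5 f(t) dt = 34.5.
M_6 = 33.875.
Error = 34.5 − 33.875 = 0.625.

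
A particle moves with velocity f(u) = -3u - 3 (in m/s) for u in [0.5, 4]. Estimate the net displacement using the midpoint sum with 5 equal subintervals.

Δu = (4 − 0.5)/5 = 0.7.
Midpoints: 0.85, 1.55, 2.25, 2.95, 3.65.
f(0.85) = -5.55, f(1.55) = -7.65, f(2.25) = -9.75, f(2.95) = -11.85, f(3.65) = -13.95.
Sum = Δu · [f(0.85) + f(1.55) + f(2.25) + f(2.95) + f(3.65)].
Sum = -34.125.

-34.125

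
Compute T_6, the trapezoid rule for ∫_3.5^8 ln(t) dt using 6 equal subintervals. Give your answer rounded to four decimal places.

7.7433

Δt = (8 − 3.5)/6 = 0.75.
f(3.5) ≈ 1.2528, f(4.25) ≈ 1.4469, f(5) ≈ 1.6094, f(5.75) ≈ 1.7492, f(6.5) ≈ 1.8718, f(7.25) ≈ 1.9810, f(8) ≈ 2.0794.
T_6 = (Δt/2)·[f(t_0) + 2f(t_1) + ... + 2f(t_{5}) + f(t_6)].
Sum ≈ 7.7433.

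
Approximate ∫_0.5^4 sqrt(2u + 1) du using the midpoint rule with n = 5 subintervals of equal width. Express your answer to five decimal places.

8.06468

Δu = (4 − 0.5)/5 = 0.7.
Midpoints: 0.85, 1.55, 2.25, 2.95, 3.65.
f(0.85) ≈ 1.64317, f(1.55) ≈ 2.02485, f(2.25) ≈ 2.34521, f(2.95) ≈ 2.62679, f(3.65) ≈ 2.88097.
Sum = Δu · [f(0.85) + f(1.55) + f(2.25) + f(2.95) + f(3.65)].
Sum ≈ 8.06468.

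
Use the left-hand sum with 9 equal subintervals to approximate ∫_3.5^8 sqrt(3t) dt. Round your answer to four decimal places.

18.1491

Δt = (8 − 3.5)/9 = 0.5.
Left endpoints: 3.5, 4, 4.5, 5, 5.5, 6, 6.5, 7, 7.5.
f(3.5) ≈ 3.2404, f(4) ≈ 3.4641, f(4.5) ≈ 3.6742, f(5) ≈ 3.8730, f(5.5) ≈ 4.0620, f(6) ≈ 4.2426, f(6.5) ≈ 4.4159, f(7) ≈ 4.5826, f(7.5) ≈ 4.7434.
Sum = Δt · [f(3.5) + f(4) + f(4.5) + ...].
Sum ≈ 18.1491.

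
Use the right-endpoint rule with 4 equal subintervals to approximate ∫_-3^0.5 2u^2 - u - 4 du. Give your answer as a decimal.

Δu = (0.5 − (-3))/4 = 0.875.
Right endpoints: -2.125, -1.25, -0.375, 0.5.
f(-2.125) = 7.15625, f(-1.25) = 0.375, f(-0.375) = -3.34375, f(0.5) = -4.
Sum = Δu · [f(-2.125) + f(-1.25) + f(-0.375) + f(0.5)].
Sum = 0.1640625.

0.1640625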